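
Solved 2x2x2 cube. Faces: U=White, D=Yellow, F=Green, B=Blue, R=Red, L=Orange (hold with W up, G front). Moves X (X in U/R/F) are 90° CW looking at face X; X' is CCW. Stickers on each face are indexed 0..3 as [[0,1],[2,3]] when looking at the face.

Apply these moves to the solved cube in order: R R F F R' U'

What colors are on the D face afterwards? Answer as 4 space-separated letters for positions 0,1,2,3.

Answer: Y G Y G

Derivation:
After move 1 (R): R=RRRR U=WGWG F=GYGY D=YBYB B=WBWB
After move 2 (R): R=RRRR U=WYWY F=GBGB D=YWYW B=GBGB
After move 3 (F): F=GGBB U=WYOO R=WRYR D=RRYW L=OYOW
After move 4 (F): F=BGBG U=WYWY R=OROR D=YWYW L=OROR
After move 5 (R'): R=RROO U=WGWG F=BYBY D=YGYG B=WBWB
After move 6 (U'): U=GGWW F=ORBY R=BYOO B=RRWB L=WBOR
Query: D face = YGYG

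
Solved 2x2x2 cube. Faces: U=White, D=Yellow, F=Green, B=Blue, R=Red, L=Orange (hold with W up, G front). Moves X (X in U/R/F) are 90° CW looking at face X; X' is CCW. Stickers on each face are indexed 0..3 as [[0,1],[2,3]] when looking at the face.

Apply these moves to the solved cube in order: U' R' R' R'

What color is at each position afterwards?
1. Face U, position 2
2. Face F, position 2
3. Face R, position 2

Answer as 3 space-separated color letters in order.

After move 1 (U'): U=WWWW F=OOGG R=GGRR B=RRBB L=BBOO
After move 2 (R'): R=GRGR U=WBWR F=OWGW D=YOYG B=YRYB
After move 3 (R'): R=RRGG U=WYWY F=OBGR D=YWYW B=GROB
After move 4 (R'): R=RGRG U=WOWG F=OYGY D=YBYR B=WRWB
Query 1: U[2] = W
Query 2: F[2] = G
Query 3: R[2] = R

Answer: W G R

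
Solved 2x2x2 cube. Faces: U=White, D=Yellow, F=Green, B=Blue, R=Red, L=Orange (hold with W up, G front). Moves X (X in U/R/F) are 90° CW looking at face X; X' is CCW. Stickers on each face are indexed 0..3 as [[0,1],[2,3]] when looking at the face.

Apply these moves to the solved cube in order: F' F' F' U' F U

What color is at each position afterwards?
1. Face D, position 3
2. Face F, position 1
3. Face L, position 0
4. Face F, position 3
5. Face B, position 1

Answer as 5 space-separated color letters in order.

After move 1 (F'): F=GGGG U=WWRR R=YRYR D=OOYY L=OWOW
After move 2 (F'): F=GGGG U=WWYY R=OROR D=WWYY L=OROR
After move 3 (F'): F=GGGG U=WWOO R=WRWR D=RRYY L=OYOY
After move 4 (U'): U=WOWO F=OYGG R=GGWR B=WRBB L=BBOY
After move 5 (F): F=GOGY U=WOYB R=WGOR D=WGYY L=BROR
After move 6 (U): U=YWBO F=WGGY R=WROR B=BRBB L=GOOR
Query 1: D[3] = Y
Query 2: F[1] = G
Query 3: L[0] = G
Query 4: F[3] = Y
Query 5: B[1] = R

Answer: Y G G Y R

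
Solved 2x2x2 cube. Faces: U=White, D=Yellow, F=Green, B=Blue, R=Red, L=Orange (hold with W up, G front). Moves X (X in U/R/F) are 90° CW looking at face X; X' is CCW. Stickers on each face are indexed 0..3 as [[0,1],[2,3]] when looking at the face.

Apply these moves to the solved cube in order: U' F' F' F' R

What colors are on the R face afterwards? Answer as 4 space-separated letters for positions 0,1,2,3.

Answer: W W R G

Derivation:
After move 1 (U'): U=WWWW F=OOGG R=GGRR B=RRBB L=BBOO
After move 2 (F'): F=OGOG U=WWGR R=YGYR D=BOYY L=BWOW
After move 3 (F'): F=GGOO U=WWYY R=OGBR D=WWYY L=BROG
After move 4 (F'): F=GOGO U=WWOB R=WGWR D=RGYY L=BYOY
After move 5 (R): R=WWRG U=WOOO F=GGGY D=RBYR B=BRWB
Query: R face = WWRG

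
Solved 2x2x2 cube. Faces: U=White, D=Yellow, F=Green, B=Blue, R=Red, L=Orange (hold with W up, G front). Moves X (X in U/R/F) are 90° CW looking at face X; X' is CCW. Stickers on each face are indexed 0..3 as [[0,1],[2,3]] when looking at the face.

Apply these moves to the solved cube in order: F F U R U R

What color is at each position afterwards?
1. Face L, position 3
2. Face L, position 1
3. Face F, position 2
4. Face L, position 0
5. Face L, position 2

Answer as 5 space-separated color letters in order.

Answer: R W G O O

Derivation:
After move 1 (F): F=GGGG U=WWOO R=WRWR D=RRYY L=OYOY
After move 2 (F): F=GGGG U=WWYY R=OROR D=WWYY L=OROR
After move 3 (U): U=YWYW F=ORGG R=BBOR B=ORBB L=GGOR
After move 4 (R): R=OBRB U=YRYG F=OWGY D=WBYO B=WRWB
After move 5 (U): U=YYGR F=OBGY R=WRRB B=GGWB L=OWOR
After move 6 (R): R=RWBR U=YBGY F=OBGO D=WWYG B=RGYB
Query 1: L[3] = R
Query 2: L[1] = W
Query 3: F[2] = G
Query 4: L[0] = O
Query 5: L[2] = O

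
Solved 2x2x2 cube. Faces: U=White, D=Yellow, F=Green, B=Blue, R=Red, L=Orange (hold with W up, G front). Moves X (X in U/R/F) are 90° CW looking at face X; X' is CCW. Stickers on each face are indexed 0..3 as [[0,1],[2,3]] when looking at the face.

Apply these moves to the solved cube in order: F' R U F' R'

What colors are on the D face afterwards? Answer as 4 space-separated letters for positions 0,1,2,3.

After move 1 (F'): F=GGGG U=WWRR R=YRYR D=OOYY L=OWOW
After move 2 (R): R=YYRR U=WGRG F=GOGY D=OBYB B=RBWB
After move 3 (U): U=RWGG F=YYGY R=RBRR B=OWWB L=GOOW
After move 4 (F'): F=YYYG U=RWRR R=BBOR D=OWYB L=GGOG
After move 5 (R'): R=BRBO U=RWRO F=YWYR D=OYYG B=BWWB
Query: D face = OYYG

Answer: O Y Y G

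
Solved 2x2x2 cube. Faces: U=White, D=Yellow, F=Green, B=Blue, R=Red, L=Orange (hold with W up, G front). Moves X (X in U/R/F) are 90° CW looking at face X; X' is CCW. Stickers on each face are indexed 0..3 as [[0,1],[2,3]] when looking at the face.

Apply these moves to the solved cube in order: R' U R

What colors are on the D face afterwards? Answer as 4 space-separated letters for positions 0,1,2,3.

Answer: Y Y Y O

Derivation:
After move 1 (R'): R=RRRR U=WBWB F=GWGW D=YGYG B=YBYB
After move 2 (U): U=WWBB F=RRGW R=YBRR B=OOYB L=GWOO
After move 3 (R): R=RYRB U=WRBW F=RGGG D=YYYO B=BOWB
Query: D face = YYYO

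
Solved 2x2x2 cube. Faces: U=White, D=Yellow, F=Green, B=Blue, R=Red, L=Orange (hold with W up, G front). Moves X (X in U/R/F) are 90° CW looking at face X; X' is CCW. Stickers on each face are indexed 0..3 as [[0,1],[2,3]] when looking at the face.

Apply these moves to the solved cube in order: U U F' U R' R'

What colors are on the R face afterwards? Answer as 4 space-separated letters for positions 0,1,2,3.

Answer: R Y G G

Derivation:
After move 1 (U): U=WWWW F=RRGG R=BBRR B=OOBB L=GGOO
After move 2 (U): U=WWWW F=BBGG R=OORR B=GGBB L=RROO
After move 3 (F'): F=BGBG U=WWOR R=YOYR D=ROYY L=RWOW
After move 4 (U): U=OWRW F=YOBG R=GGYR B=RWBB L=BGOW
After move 5 (R'): R=GRGY U=OBRR F=YWBW D=ROYG B=YWOB
After move 6 (R'): R=RYGG U=OORY F=YBBR D=RWYW B=GWOB
Query: R face = RYGG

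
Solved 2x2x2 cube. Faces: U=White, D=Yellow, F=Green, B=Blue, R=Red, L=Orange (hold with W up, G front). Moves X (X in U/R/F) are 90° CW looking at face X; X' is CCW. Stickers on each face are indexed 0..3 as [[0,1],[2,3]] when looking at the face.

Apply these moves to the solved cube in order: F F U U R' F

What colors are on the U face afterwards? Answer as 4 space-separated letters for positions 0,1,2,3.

After move 1 (F): F=GGGG U=WWOO R=WRWR D=RRYY L=OYOY
After move 2 (F): F=GGGG U=WWYY R=OROR D=WWYY L=OROR
After move 3 (U): U=YWYW F=ORGG R=BBOR B=ORBB L=GGOR
After move 4 (U): U=YYWW F=BBGG R=OROR B=GGBB L=OROR
After move 5 (R'): R=RROO U=YBWG F=BYGW D=WBYG B=YGWB
After move 6 (F): F=GBWY U=YBRR R=WRGO D=ORYG L=OWOB
Query: U face = YBRR

Answer: Y B R R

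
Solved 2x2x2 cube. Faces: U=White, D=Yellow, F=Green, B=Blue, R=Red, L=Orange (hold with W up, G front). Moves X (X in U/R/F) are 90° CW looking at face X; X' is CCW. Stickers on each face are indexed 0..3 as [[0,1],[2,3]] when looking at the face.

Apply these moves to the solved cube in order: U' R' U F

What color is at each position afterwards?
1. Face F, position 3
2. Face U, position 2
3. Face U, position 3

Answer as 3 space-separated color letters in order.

After move 1 (U'): U=WWWW F=OOGG R=GGRR B=RRBB L=BBOO
After move 2 (R'): R=GRGR U=WBWR F=OWGW D=YOYG B=YRYB
After move 3 (U): U=WWRB F=GRGW R=YRGR B=BBYB L=OWOO
After move 4 (F): F=GGWR U=WWOW R=RRBR D=GYYG L=OYOO
Query 1: F[3] = R
Query 2: U[2] = O
Query 3: U[3] = W

Answer: R O W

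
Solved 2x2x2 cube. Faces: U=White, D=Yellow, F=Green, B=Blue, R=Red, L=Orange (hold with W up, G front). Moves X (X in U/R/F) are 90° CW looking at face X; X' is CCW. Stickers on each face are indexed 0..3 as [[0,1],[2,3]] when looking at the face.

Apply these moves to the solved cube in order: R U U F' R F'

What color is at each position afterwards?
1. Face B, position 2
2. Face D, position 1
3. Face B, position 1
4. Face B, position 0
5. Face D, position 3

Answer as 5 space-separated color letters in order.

Answer: W G Y R G

Derivation:
After move 1 (R): R=RRRR U=WGWG F=GYGY D=YBYB B=WBWB
After move 2 (U): U=WWGG F=RRGY R=WBRR B=OOWB L=GYOO
After move 3 (U): U=GWGW F=WBGY R=OORR B=GYWB L=RROO
After move 4 (F'): F=BYWG U=GWOR R=BOYR D=ROYB L=RWOG
After move 5 (R): R=YBRO U=GYOG F=BOWB D=RWYG B=RYWB
After move 6 (F'): F=OBBW U=GYYR R=WBRO D=WGYG L=RGOO
Query 1: B[2] = W
Query 2: D[1] = G
Query 3: B[1] = Y
Query 4: B[0] = R
Query 5: D[3] = G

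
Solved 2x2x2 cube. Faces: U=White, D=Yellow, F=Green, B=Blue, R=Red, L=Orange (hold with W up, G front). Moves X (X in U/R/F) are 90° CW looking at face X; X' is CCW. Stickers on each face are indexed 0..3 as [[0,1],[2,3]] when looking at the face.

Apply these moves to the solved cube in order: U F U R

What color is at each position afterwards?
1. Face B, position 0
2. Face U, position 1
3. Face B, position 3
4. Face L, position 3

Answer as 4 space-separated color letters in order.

After move 1 (U): U=WWWW F=RRGG R=BBRR B=OOBB L=GGOO
After move 2 (F): F=GRGR U=WWOG R=WBWR D=RBYY L=GYOY
After move 3 (U): U=OWGW F=WBGR R=OOWR B=GYBB L=GROY
After move 4 (R): R=WORO U=OBGR F=WBGY D=RBYG B=WYWB
Query 1: B[0] = W
Query 2: U[1] = B
Query 3: B[3] = B
Query 4: L[3] = Y

Answer: W B B Y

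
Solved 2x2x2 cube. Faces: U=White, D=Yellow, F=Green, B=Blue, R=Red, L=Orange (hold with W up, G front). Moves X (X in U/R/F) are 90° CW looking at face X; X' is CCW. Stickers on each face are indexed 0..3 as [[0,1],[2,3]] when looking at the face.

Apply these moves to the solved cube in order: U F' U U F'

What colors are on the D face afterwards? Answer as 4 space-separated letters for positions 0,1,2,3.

After move 1 (U): U=WWWW F=RRGG R=BBRR B=OOBB L=GGOO
After move 2 (F'): F=RGRG U=WWBR R=YBYR D=GOYY L=GWOW
After move 3 (U): U=BWRW F=YBRG R=OOYR B=GWBB L=RGOW
After move 4 (U): U=RBWW F=OORG R=GWYR B=RGBB L=YBOW
After move 5 (F'): F=OGOR U=RBGY R=OWGR D=BWYY L=YWOW
Query: D face = BWYY

Answer: B W Y Y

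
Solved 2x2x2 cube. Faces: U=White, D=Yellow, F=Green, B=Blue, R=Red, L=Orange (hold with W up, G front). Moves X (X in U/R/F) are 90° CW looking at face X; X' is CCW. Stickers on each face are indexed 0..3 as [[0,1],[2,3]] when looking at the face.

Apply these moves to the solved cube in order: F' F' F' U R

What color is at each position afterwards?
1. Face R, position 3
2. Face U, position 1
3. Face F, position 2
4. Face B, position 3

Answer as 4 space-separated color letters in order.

After move 1 (F'): F=GGGG U=WWRR R=YRYR D=OOYY L=OWOW
After move 2 (F'): F=GGGG U=WWYY R=OROR D=WWYY L=OROR
After move 3 (F'): F=GGGG U=WWOO R=WRWR D=RRYY L=OYOY
After move 4 (U): U=OWOW F=WRGG R=BBWR B=OYBB L=GGOY
After move 5 (R): R=WBRB U=OROG F=WRGY D=RBYO B=WYWB
Query 1: R[3] = B
Query 2: U[1] = R
Query 3: F[2] = G
Query 4: B[3] = B

Answer: B R G B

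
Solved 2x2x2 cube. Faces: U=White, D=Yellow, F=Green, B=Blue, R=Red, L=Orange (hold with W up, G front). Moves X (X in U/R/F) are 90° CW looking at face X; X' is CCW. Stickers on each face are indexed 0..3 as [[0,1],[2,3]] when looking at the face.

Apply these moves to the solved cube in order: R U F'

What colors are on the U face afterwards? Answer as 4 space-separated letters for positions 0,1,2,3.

Answer: W W W R

Derivation:
After move 1 (R): R=RRRR U=WGWG F=GYGY D=YBYB B=WBWB
After move 2 (U): U=WWGG F=RRGY R=WBRR B=OOWB L=GYOO
After move 3 (F'): F=RYRG U=WWWR R=BBYR D=YOYB L=GGOG
Query: U face = WWWR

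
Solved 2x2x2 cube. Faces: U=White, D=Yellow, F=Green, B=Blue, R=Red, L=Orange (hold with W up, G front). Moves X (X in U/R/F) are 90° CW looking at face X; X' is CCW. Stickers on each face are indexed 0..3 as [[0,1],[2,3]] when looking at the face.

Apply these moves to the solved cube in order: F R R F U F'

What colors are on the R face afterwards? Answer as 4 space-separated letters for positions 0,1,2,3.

After move 1 (F): F=GGGG U=WWOO R=WRWR D=RRYY L=OYOY
After move 2 (R): R=WWRR U=WGOG F=GRGY D=RBYB B=OBWB
After move 3 (R): R=RWRW U=WROY F=GBGB D=RWYO B=GBGB
After move 4 (F): F=GGBB U=WRYY R=OWYW D=RRYO L=OROW
After move 5 (U): U=YWYR F=OWBB R=GBYW B=ORGB L=GGOW
After move 6 (F'): F=WBOB U=YWGY R=RBRW D=GWYO L=GROY
Query: R face = RBRW

Answer: R B R W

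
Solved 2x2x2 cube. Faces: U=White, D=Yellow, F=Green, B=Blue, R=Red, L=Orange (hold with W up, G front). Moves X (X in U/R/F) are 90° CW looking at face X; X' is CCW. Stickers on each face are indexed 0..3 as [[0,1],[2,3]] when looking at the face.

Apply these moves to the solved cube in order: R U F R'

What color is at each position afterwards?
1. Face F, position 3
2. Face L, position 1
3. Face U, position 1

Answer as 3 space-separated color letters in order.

Answer: Y Y W

Derivation:
After move 1 (R): R=RRRR U=WGWG F=GYGY D=YBYB B=WBWB
After move 2 (U): U=WWGG F=RRGY R=WBRR B=OOWB L=GYOO
After move 3 (F): F=GRYR U=WWOY R=GBGR D=RWYB L=GYOB
After move 4 (R'): R=BRGG U=WWOO F=GWYY D=RRYR B=BOWB
Query 1: F[3] = Y
Query 2: L[1] = Y
Query 3: U[1] = W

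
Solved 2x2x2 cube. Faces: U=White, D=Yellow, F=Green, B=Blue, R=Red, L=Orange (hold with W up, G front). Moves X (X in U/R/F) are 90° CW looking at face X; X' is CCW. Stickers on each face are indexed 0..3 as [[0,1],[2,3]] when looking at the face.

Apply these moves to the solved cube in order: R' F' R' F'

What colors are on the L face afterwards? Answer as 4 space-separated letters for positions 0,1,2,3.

After move 1 (R'): R=RRRR U=WBWB F=GWGW D=YGYG B=YBYB
After move 2 (F'): F=WWGG U=WBRR R=GRYR D=OOYG L=OBOW
After move 3 (R'): R=RRGY U=WYRY F=WBGR D=OWYG B=GBOB
After move 4 (F'): F=BRWG U=WYRG R=WROY D=BWYG L=OYOR
Query: L face = OYOR

Answer: O Y O R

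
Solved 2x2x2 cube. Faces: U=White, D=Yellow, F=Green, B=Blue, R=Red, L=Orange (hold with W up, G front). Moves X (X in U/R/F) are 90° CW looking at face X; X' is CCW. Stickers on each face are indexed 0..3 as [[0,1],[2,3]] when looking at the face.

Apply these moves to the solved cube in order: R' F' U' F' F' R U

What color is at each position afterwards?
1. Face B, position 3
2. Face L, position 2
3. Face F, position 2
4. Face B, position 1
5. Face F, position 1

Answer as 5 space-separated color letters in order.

Answer: B O B Y W

Derivation:
After move 1 (R'): R=RRRR U=WBWB F=GWGW D=YGYG B=YBYB
After move 2 (F'): F=WWGG U=WBRR R=GRYR D=OOYG L=OBOW
After move 3 (U'): U=BRWR F=OBGG R=WWYR B=GRYB L=YBOW
After move 4 (F'): F=BGOG U=BRWY R=OWOR D=BWYG L=YROW
After move 5 (F'): F=GGBO U=BROO R=WWBR D=RWYG L=YYOW
After move 6 (R): R=BWRW U=BGOO F=GWBG D=RYYG B=ORRB
After move 7 (U): U=OBOG F=BWBG R=ORRW B=YYRB L=GWOW
Query 1: B[3] = B
Query 2: L[2] = O
Query 3: F[2] = B
Query 4: B[1] = Y
Query 5: F[1] = W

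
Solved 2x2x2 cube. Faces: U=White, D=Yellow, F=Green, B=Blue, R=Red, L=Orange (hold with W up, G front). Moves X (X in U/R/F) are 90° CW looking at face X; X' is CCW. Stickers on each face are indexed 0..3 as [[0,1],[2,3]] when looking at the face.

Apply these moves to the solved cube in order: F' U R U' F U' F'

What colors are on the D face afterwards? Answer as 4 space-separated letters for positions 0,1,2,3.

Answer: B B Y O

Derivation:
After move 1 (F'): F=GGGG U=WWRR R=YRYR D=OOYY L=OWOW
After move 2 (U): U=RWRW F=YRGG R=BBYR B=OWBB L=GGOW
After move 3 (R): R=YBRB U=RRRG F=YOGY D=OBYO B=WWWB
After move 4 (U'): U=RGRR F=GGGY R=YORB B=YBWB L=WWOW
After move 5 (F): F=GGYG U=RGWW R=RORB D=RYYO L=WOOB
After move 6 (U'): U=GWRW F=WOYG R=GGRB B=ROWB L=YBOB
After move 7 (F'): F=OGWY U=GWGR R=YGRB D=BBYO L=YWOR
Query: D face = BBYO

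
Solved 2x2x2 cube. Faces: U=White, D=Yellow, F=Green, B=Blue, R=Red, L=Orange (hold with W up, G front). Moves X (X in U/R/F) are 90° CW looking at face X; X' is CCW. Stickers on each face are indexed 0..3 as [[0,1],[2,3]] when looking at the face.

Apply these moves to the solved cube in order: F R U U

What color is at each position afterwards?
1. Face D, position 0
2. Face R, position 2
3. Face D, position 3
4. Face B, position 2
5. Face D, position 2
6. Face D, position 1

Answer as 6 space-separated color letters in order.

After move 1 (F): F=GGGG U=WWOO R=WRWR D=RRYY L=OYOY
After move 2 (R): R=WWRR U=WGOG F=GRGY D=RBYB B=OBWB
After move 3 (U): U=OWGG F=WWGY R=OBRR B=OYWB L=GROY
After move 4 (U): U=GOGW F=OBGY R=OYRR B=GRWB L=WWOY
Query 1: D[0] = R
Query 2: R[2] = R
Query 3: D[3] = B
Query 4: B[2] = W
Query 5: D[2] = Y
Query 6: D[1] = B

Answer: R R B W Y B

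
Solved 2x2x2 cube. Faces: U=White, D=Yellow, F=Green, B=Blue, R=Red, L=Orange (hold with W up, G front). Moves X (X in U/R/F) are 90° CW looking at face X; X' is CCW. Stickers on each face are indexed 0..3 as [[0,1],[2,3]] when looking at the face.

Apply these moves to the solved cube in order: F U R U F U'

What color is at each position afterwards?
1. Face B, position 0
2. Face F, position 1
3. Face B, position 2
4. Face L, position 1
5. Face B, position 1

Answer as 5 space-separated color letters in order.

After move 1 (F): F=GGGG U=WWOO R=WRWR D=RRYY L=OYOY
After move 2 (U): U=OWOW F=WRGG R=BBWR B=OYBB L=GGOY
After move 3 (R): R=WBRB U=OROG F=WRGY D=RBYO B=WYWB
After move 4 (U): U=OOGR F=WBGY R=WYRB B=GGWB L=WROY
After move 5 (F): F=GWYB U=OOYR R=GYRB D=RWYO L=WROB
After move 6 (U'): U=OROY F=WRYB R=GWRB B=GYWB L=GGOB
Query 1: B[0] = G
Query 2: F[1] = R
Query 3: B[2] = W
Query 4: L[1] = G
Query 5: B[1] = Y

Answer: G R W G Y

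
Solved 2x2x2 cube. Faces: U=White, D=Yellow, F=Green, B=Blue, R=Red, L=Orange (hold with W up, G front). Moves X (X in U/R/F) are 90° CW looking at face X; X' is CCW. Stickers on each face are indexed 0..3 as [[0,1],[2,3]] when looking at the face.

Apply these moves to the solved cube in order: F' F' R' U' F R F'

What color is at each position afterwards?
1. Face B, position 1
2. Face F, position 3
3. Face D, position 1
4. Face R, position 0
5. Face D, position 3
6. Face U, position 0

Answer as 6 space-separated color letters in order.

After move 1 (F'): F=GGGG U=WWRR R=YRYR D=OOYY L=OWOW
After move 2 (F'): F=GGGG U=WWYY R=OROR D=WWYY L=OROR
After move 3 (R'): R=RROO U=WBYB F=GWGY D=WGYG B=YBWB
After move 4 (U'): U=BBWY F=ORGY R=GWOO B=RRWB L=YBOR
After move 5 (F): F=GOYR U=BBRB R=WWYO D=OGYG L=YWOG
After move 6 (R): R=YWOW U=BORR F=GGYG D=OWYR B=BRBB
After move 7 (F'): F=GGGY U=BOYO R=WWOW D=WGYR L=YROR
Query 1: B[1] = R
Query 2: F[3] = Y
Query 3: D[1] = G
Query 4: R[0] = W
Query 5: D[3] = R
Query 6: U[0] = B

Answer: R Y G W R B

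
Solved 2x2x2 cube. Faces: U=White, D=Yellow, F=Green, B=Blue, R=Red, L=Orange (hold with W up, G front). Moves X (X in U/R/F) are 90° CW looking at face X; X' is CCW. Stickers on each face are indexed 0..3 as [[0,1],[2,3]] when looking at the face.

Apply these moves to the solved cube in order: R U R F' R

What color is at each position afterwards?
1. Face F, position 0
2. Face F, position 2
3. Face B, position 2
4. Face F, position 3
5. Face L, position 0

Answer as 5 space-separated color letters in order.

Answer: B R R O G

Derivation:
After move 1 (R): R=RRRR U=WGWG F=GYGY D=YBYB B=WBWB
After move 2 (U): U=WWGG F=RRGY R=WBRR B=OOWB L=GYOO
After move 3 (R): R=RWRB U=WRGY F=RBGB D=YWYO B=GOWB
After move 4 (F'): F=BBRG U=WRRR R=WWYB D=YOYO L=GYOG
After move 5 (R): R=YWBW U=WBRG F=BORO D=YWYG B=RORB
Query 1: F[0] = B
Query 2: F[2] = R
Query 3: B[2] = R
Query 4: F[3] = O
Query 5: L[0] = G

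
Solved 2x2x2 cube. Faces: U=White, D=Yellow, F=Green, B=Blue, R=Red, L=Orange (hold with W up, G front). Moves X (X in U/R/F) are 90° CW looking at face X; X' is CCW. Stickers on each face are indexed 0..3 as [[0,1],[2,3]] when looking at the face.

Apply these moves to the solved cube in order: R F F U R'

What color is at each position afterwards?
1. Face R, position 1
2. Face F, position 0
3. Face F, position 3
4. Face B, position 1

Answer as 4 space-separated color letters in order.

After move 1 (R): R=RRRR U=WGWG F=GYGY D=YBYB B=WBWB
After move 2 (F): F=GGYY U=WGOO R=WRGR D=RRYB L=OYOB
After move 3 (F): F=YGYG U=WGBY R=OROR D=GWYB L=OROR
After move 4 (U): U=BWYG F=ORYG R=WBOR B=ORWB L=YGOR
After move 5 (R'): R=BRWO U=BWYO F=OWYG D=GRYG B=BRWB
Query 1: R[1] = R
Query 2: F[0] = O
Query 3: F[3] = G
Query 4: B[1] = R

Answer: R O G R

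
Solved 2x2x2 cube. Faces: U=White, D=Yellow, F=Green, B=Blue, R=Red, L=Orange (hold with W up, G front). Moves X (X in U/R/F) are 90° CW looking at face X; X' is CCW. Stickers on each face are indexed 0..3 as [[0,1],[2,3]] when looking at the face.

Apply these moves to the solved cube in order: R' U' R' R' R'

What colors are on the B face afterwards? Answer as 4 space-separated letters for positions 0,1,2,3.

After move 1 (R'): R=RRRR U=WBWB F=GWGW D=YGYG B=YBYB
After move 2 (U'): U=BBWW F=OOGW R=GWRR B=RRYB L=YBOO
After move 3 (R'): R=WRGR U=BYWR F=OBGW D=YOYW B=GRGB
After move 4 (R'): R=RRWG U=BGWG F=OYGR D=YBYW B=WROB
After move 5 (R'): R=RGRW U=BOWW F=OGGG D=YYYR B=WRBB
Query: B face = WRBB

Answer: W R B B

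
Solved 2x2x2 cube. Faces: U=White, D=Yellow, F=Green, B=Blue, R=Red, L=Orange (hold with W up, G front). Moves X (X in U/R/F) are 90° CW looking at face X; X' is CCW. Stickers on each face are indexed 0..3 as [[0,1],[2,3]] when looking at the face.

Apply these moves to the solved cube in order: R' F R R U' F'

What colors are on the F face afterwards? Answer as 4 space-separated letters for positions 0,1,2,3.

Answer: Y Y O W

Derivation:
After move 1 (R'): R=RRRR U=WBWB F=GWGW D=YGYG B=YBYB
After move 2 (F): F=GGWW U=WBOO R=WRBR D=RRYG L=OYOG
After move 3 (R): R=BWRR U=WGOW F=GRWG D=RYYY B=OBBB
After move 4 (R): R=RBRW U=WROG F=GYWY D=RBYO B=WBGB
After move 5 (U'): U=RGWO F=OYWY R=GYRW B=RBGB L=WBOG
After move 6 (F'): F=YYOW U=RGGR R=BYRW D=BGYO L=WOOW
Query: F face = YYOW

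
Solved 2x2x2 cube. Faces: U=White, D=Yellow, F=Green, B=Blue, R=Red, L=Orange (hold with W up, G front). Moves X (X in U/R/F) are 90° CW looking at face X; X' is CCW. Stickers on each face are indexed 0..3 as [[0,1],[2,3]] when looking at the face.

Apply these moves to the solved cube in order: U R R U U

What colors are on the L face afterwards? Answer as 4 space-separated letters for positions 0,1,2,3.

After move 1 (U): U=WWWW F=RRGG R=BBRR B=OOBB L=GGOO
After move 2 (R): R=RBRB U=WRWG F=RYGY D=YBYO B=WOWB
After move 3 (R): R=RRBB U=WYWY F=RBGO D=YWYW B=GORB
After move 4 (U): U=WWYY F=RRGO R=GOBB B=GGRB L=RBOO
After move 5 (U): U=YWYW F=GOGO R=GGBB B=RBRB L=RROO
Query: L face = RROO

Answer: R R O O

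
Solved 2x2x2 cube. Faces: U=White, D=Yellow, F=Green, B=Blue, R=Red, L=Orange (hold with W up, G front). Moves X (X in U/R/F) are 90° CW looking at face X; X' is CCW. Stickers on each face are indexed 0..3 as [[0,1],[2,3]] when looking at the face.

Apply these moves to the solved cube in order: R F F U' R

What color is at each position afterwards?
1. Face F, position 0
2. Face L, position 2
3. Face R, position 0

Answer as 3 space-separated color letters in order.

Answer: O O O

Derivation:
After move 1 (R): R=RRRR U=WGWG F=GYGY D=YBYB B=WBWB
After move 2 (F): F=GGYY U=WGOO R=WRGR D=RRYB L=OYOB
After move 3 (F): F=YGYG U=WGBY R=OROR D=GWYB L=OROR
After move 4 (U'): U=GYWB F=ORYG R=YGOR B=ORWB L=WBOR
After move 5 (R): R=OYRG U=GRWG F=OWYB D=GWYO B=BRYB
Query 1: F[0] = O
Query 2: L[2] = O
Query 3: R[0] = O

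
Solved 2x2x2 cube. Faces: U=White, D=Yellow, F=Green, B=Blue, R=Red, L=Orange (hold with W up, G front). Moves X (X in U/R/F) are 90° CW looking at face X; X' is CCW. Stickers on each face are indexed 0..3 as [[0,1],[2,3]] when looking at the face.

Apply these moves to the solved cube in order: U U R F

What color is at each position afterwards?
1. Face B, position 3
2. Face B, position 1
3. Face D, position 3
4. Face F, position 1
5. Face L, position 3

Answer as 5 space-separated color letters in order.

After move 1 (U): U=WWWW F=RRGG R=BBRR B=OOBB L=GGOO
After move 2 (U): U=WWWW F=BBGG R=OORR B=GGBB L=RROO
After move 3 (R): R=RORO U=WBWG F=BYGY D=YBYG B=WGWB
After move 4 (F): F=GBYY U=WBOR R=WOGO D=RRYG L=RYOB
Query 1: B[3] = B
Query 2: B[1] = G
Query 3: D[3] = G
Query 4: F[1] = B
Query 5: L[3] = B

Answer: B G G B B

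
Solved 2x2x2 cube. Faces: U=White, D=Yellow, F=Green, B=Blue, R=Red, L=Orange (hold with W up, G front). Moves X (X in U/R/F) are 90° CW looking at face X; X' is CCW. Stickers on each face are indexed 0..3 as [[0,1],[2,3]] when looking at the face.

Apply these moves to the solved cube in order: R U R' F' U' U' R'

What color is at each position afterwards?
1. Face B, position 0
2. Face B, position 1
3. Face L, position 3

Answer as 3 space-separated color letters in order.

Answer: Y G G

Derivation:
After move 1 (R): R=RRRR U=WGWG F=GYGY D=YBYB B=WBWB
After move 2 (U): U=WWGG F=RRGY R=WBRR B=OOWB L=GYOO
After move 3 (R'): R=BRWR U=WWGO F=RWGG D=YRYY B=BOBB
After move 4 (F'): F=WGRG U=WWBW R=RRYR D=YOYY L=GOOG
After move 5 (U'): U=WWWB F=GORG R=WGYR B=RRBB L=BOOG
After move 6 (U'): U=WBWW F=BORG R=GOYR B=WGBB L=RROG
After move 7 (R'): R=ORGY U=WBWW F=BBRW D=YOYG B=YGOB
Query 1: B[0] = Y
Query 2: B[1] = G
Query 3: L[3] = G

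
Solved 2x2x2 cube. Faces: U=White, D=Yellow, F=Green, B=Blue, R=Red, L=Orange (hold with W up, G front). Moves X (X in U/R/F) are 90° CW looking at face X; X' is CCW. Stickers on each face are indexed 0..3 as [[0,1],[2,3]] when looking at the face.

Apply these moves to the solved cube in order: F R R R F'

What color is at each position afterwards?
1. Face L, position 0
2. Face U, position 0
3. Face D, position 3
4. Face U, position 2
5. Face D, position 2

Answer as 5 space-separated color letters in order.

After move 1 (F): F=GGGG U=WWOO R=WRWR D=RRYY L=OYOY
After move 2 (R): R=WWRR U=WGOG F=GRGY D=RBYB B=OBWB
After move 3 (R): R=RWRW U=WROY F=GBGB D=RWYO B=GBGB
After move 4 (R): R=RRWW U=WBOB F=GWGO D=RGYG B=YBRB
After move 5 (F'): F=WOGG U=WBRW R=GRRW D=YYYG L=OBOO
Query 1: L[0] = O
Query 2: U[0] = W
Query 3: D[3] = G
Query 4: U[2] = R
Query 5: D[2] = Y

Answer: O W G R Y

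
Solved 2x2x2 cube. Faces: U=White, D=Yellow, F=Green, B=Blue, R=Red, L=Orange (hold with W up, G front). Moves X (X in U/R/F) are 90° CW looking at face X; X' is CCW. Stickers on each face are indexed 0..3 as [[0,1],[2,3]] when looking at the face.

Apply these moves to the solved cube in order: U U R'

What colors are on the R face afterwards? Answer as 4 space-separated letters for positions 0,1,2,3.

Answer: O R O R

Derivation:
After move 1 (U): U=WWWW F=RRGG R=BBRR B=OOBB L=GGOO
After move 2 (U): U=WWWW F=BBGG R=OORR B=GGBB L=RROO
After move 3 (R'): R=OROR U=WBWG F=BWGW D=YBYG B=YGYB
Query: R face = OROR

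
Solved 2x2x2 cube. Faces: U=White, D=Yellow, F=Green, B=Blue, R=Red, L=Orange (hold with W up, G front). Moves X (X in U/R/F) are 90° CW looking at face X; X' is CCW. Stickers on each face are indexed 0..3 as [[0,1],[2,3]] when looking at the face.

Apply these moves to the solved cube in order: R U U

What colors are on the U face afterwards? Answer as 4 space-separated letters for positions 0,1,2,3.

After move 1 (R): R=RRRR U=WGWG F=GYGY D=YBYB B=WBWB
After move 2 (U): U=WWGG F=RRGY R=WBRR B=OOWB L=GYOO
After move 3 (U): U=GWGW F=WBGY R=OORR B=GYWB L=RROO
Query: U face = GWGW

Answer: G W G W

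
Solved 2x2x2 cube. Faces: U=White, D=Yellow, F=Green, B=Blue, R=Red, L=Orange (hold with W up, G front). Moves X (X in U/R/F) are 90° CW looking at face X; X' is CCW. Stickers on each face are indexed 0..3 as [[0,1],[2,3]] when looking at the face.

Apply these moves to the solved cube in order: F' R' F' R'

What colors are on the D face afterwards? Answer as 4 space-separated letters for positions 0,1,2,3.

After move 1 (F'): F=GGGG U=WWRR R=YRYR D=OOYY L=OWOW
After move 2 (R'): R=RRYY U=WBRB F=GWGR D=OGYG B=YBOB
After move 3 (F'): F=WRGG U=WBRY R=GROY D=WWYG L=OBOR
After move 4 (R'): R=RYGO U=WORY F=WBGY D=WRYG B=GBWB
Query: D face = WRYG

Answer: W R Y G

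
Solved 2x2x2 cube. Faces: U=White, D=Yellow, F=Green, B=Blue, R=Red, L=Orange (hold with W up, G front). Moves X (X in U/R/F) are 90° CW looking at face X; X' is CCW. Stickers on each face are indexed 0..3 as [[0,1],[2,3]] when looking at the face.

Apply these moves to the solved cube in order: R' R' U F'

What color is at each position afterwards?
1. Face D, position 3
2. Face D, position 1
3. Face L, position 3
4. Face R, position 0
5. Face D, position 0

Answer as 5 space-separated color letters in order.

After move 1 (R'): R=RRRR U=WBWB F=GWGW D=YGYG B=YBYB
After move 2 (R'): R=RRRR U=WYWY F=GBGB D=YWYW B=GBGB
After move 3 (U): U=WWYY F=RRGB R=GBRR B=OOGB L=GBOO
After move 4 (F'): F=RBRG U=WWGR R=WBYR D=BOYW L=GYOY
Query 1: D[3] = W
Query 2: D[1] = O
Query 3: L[3] = Y
Query 4: R[0] = W
Query 5: D[0] = B

Answer: W O Y W B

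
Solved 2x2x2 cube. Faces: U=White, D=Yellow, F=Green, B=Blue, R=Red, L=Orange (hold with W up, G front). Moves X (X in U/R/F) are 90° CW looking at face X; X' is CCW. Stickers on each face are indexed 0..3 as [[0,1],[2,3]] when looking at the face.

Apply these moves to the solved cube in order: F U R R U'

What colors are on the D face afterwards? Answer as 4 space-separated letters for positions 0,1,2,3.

Answer: R W Y W

Derivation:
After move 1 (F): F=GGGG U=WWOO R=WRWR D=RRYY L=OYOY
After move 2 (U): U=OWOW F=WRGG R=BBWR B=OYBB L=GGOY
After move 3 (R): R=WBRB U=OROG F=WRGY D=RBYO B=WYWB
After move 4 (R): R=RWBB U=OROY F=WBGO D=RWYW B=GYRB
After move 5 (U'): U=RYOO F=GGGO R=WBBB B=RWRB L=GYOY
Query: D face = RWYW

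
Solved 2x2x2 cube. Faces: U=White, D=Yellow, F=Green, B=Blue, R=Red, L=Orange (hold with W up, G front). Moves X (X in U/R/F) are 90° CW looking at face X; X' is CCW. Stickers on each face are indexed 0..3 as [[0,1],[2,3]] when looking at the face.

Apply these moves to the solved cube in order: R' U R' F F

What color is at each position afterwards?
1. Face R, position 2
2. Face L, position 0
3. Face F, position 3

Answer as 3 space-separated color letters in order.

After move 1 (R'): R=RRRR U=WBWB F=GWGW D=YGYG B=YBYB
After move 2 (U): U=WWBB F=RRGW R=YBRR B=OOYB L=GWOO
After move 3 (R'): R=BRYR U=WYBO F=RWGB D=YRYW B=GOGB
After move 4 (F): F=GRBW U=WYOW R=BROR D=YBYW L=GYOR
After move 5 (F): F=BGWR U=WYRY R=ORWR D=OBYW L=GYOB
Query 1: R[2] = W
Query 2: L[0] = G
Query 3: F[3] = R

Answer: W G R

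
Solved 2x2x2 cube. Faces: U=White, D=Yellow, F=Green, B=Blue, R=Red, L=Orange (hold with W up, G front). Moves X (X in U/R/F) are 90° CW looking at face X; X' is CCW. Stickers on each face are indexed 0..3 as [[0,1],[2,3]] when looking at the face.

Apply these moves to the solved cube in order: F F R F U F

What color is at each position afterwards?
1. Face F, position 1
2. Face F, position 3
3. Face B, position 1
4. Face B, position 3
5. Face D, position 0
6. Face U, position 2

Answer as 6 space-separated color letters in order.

Answer: Y O W B G B

Derivation:
After move 1 (F): F=GGGG U=WWOO R=WRWR D=RRYY L=OYOY
After move 2 (F): F=GGGG U=WWYY R=OROR D=WWYY L=OROR
After move 3 (R): R=OORR U=WGYG F=GWGY D=WBYB B=YBWB
After move 4 (F): F=GGYW U=WGRR R=YOGR D=ROYB L=OWOB
After move 5 (U): U=RWRG F=YOYW R=YBGR B=OWWB L=GGOB
After move 6 (F): F=YYWO U=RWBG R=RBGR D=GYYB L=GROO
Query 1: F[1] = Y
Query 2: F[3] = O
Query 3: B[1] = W
Query 4: B[3] = B
Query 5: D[0] = G
Query 6: U[2] = B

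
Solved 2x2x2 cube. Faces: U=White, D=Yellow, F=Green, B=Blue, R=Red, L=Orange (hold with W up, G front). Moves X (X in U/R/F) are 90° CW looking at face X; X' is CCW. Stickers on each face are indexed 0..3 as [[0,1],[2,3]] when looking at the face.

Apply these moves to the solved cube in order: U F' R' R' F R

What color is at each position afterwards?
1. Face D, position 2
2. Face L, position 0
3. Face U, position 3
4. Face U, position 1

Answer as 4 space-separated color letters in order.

After move 1 (U): U=WWWW F=RRGG R=BBRR B=OOBB L=GGOO
After move 2 (F'): F=RGRG U=WWBR R=YBYR D=GOYY L=GWOW
After move 3 (R'): R=BRYY U=WBBO F=RWRR D=GGYG B=YOOB
After move 4 (R'): R=RYBY U=WOBY F=RBRO D=GWYR B=GOGB
After move 5 (F): F=RROB U=WOWW R=BYYY D=BRYR L=GGOW
After move 6 (R): R=YBYY U=WRWB F=RROR D=BGYG B=WOOB
Query 1: D[2] = Y
Query 2: L[0] = G
Query 3: U[3] = B
Query 4: U[1] = R

Answer: Y G B R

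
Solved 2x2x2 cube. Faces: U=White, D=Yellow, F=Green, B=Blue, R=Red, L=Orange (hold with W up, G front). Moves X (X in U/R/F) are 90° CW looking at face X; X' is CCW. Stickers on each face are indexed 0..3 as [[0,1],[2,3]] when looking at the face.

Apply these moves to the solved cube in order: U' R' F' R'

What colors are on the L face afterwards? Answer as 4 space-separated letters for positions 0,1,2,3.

Answer: B R O W

Derivation:
After move 1 (U'): U=WWWW F=OOGG R=GGRR B=RRBB L=BBOO
After move 2 (R'): R=GRGR U=WBWR F=OWGW D=YOYG B=YRYB
After move 3 (F'): F=WWOG U=WBGG R=ORYR D=BOYG L=BROW
After move 4 (R'): R=RROY U=WYGY F=WBOG D=BWYG B=GROB
Query: L face = BROW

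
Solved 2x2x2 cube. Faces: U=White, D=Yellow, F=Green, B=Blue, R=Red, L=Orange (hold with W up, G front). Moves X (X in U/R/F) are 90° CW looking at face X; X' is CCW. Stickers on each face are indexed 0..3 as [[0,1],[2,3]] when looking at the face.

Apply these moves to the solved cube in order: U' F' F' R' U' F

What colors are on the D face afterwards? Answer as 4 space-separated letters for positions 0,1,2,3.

Answer: O G Y O

Derivation:
After move 1 (U'): U=WWWW F=OOGG R=GGRR B=RRBB L=BBOO
After move 2 (F'): F=OGOG U=WWGR R=YGYR D=BOYY L=BWOW
After move 3 (F'): F=GGOO U=WWYY R=OGBR D=WWYY L=BROG
After move 4 (R'): R=GROB U=WBYR F=GWOY D=WGYO B=YRWB
After move 5 (U'): U=BRWY F=BROY R=GWOB B=GRWB L=YROG
After move 6 (F): F=OBYR U=BRGR R=WWYB D=OGYO L=YWOG
Query: D face = OGYO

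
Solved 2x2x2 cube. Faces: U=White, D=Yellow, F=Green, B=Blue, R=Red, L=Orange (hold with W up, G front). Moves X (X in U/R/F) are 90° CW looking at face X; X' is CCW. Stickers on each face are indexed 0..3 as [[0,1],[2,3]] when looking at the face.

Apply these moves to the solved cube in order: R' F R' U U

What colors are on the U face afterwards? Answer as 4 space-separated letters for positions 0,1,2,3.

After move 1 (R'): R=RRRR U=WBWB F=GWGW D=YGYG B=YBYB
After move 2 (F): F=GGWW U=WBOO R=WRBR D=RRYG L=OYOG
After move 3 (R'): R=RRWB U=WYOY F=GBWO D=RGYW B=GBRB
After move 4 (U): U=OWYY F=RRWO R=GBWB B=OYRB L=GBOG
After move 5 (U): U=YOYW F=GBWO R=OYWB B=GBRB L=RROG
Query: U face = YOYW

Answer: Y O Y W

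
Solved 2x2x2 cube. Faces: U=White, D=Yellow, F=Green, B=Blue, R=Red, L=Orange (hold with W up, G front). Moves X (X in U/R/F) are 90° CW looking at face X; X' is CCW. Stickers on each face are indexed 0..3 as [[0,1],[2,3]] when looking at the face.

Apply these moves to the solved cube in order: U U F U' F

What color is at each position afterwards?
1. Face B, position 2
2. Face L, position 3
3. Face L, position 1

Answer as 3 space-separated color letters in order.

After move 1 (U): U=WWWW F=RRGG R=BBRR B=OOBB L=GGOO
After move 2 (U): U=WWWW F=BBGG R=OORR B=GGBB L=RROO
After move 3 (F): F=GBGB U=WWOR R=WOWR D=ROYY L=RYOY
After move 4 (U'): U=WRWO F=RYGB R=GBWR B=WOBB L=GGOY
After move 5 (F): F=GRBY U=WRYG R=WBOR D=WGYY L=GROO
Query 1: B[2] = B
Query 2: L[3] = O
Query 3: L[1] = R

Answer: B O R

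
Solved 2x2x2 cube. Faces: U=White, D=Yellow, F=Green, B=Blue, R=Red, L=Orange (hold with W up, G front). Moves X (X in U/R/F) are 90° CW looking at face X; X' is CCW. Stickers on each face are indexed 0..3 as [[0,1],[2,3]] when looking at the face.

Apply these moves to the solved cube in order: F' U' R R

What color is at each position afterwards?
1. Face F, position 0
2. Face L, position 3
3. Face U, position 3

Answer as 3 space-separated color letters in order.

Answer: O W Y

Derivation:
After move 1 (F'): F=GGGG U=WWRR R=YRYR D=OOYY L=OWOW
After move 2 (U'): U=WRWR F=OWGG R=GGYR B=YRBB L=BBOW
After move 3 (R): R=YGRG U=WWWG F=OOGY D=OBYY B=RRRB
After move 4 (R): R=RYGG U=WOWY F=OBGY D=ORYR B=GRWB
Query 1: F[0] = O
Query 2: L[3] = W
Query 3: U[3] = Y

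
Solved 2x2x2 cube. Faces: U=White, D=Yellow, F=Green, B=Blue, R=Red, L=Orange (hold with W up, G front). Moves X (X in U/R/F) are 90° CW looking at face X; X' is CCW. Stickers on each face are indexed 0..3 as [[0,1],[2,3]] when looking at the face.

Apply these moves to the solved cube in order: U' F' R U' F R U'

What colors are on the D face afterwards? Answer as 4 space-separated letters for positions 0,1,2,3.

After move 1 (U'): U=WWWW F=OOGG R=GGRR B=RRBB L=BBOO
After move 2 (F'): F=OGOG U=WWGR R=YGYR D=BOYY L=BWOW
After move 3 (R): R=YYRG U=WGGG F=OOOY D=BBYR B=RRWB
After move 4 (U'): U=GGWG F=BWOY R=OORG B=YYWB L=RROW
After move 5 (F): F=OBYW U=GGWR R=WOGG D=ROYR L=RBOB
After move 6 (R): R=GWGO U=GBWW F=OOYR D=RWYY B=RYGB
After move 7 (U'): U=BWGW F=RBYR R=OOGO B=GWGB L=RYOB
Query: D face = RWYY

Answer: R W Y Y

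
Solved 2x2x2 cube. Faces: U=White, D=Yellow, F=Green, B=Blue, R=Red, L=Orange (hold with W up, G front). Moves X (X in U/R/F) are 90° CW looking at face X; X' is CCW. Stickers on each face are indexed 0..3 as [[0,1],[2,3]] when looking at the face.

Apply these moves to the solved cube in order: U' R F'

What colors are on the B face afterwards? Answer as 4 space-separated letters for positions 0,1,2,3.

After move 1 (U'): U=WWWW F=OOGG R=GGRR B=RRBB L=BBOO
After move 2 (R): R=RGRG U=WOWG F=OYGY D=YBYR B=WRWB
After move 3 (F'): F=YYOG U=WORR R=BGYG D=BOYR L=BGOW
Query: B face = WRWB

Answer: W R W B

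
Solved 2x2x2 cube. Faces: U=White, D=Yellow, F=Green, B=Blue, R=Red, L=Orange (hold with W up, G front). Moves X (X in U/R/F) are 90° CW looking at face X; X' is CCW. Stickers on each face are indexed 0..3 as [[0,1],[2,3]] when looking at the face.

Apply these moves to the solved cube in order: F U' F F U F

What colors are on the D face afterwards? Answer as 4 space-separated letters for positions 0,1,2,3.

After move 1 (F): F=GGGG U=WWOO R=WRWR D=RRYY L=OYOY
After move 2 (U'): U=WOWO F=OYGG R=GGWR B=WRBB L=BBOY
After move 3 (F): F=GOGY U=WOYB R=WGOR D=WGYY L=BROR
After move 4 (F): F=GGYO U=WORR R=YGBR D=OWYY L=BWOG
After move 5 (U): U=RWRO F=YGYO R=WRBR B=BWBB L=GGOG
After move 6 (F): F=YYOG U=RWGG R=RROR D=BWYY L=GOOW
Query: D face = BWYY

Answer: B W Y Y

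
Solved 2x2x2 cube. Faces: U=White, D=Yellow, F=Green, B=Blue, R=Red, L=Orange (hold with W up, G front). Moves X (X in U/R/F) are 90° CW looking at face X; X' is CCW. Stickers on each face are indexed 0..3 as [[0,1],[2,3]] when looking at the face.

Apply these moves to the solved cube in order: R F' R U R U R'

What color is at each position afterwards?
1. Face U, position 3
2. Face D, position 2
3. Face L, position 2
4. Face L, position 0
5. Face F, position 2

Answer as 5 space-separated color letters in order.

After move 1 (R): R=RRRR U=WGWG F=GYGY D=YBYB B=WBWB
After move 2 (F'): F=YYGG U=WGRR R=BRYR D=OOYB L=OGOW
After move 3 (R): R=YBRR U=WYRG F=YOGB D=OWYW B=RBGB
After move 4 (U): U=RWGY F=YBGB R=RBRR B=OGGB L=YOOW
After move 5 (R): R=RRRB U=RBGB F=YWGW D=OGYO B=YGWB
After move 6 (U): U=GRBB F=RRGW R=YGRB B=YOWB L=YWOW
After move 7 (R'): R=GBYR U=GWBY F=RRGB D=ORYW B=OOGB
Query 1: U[3] = Y
Query 2: D[2] = Y
Query 3: L[2] = O
Query 4: L[0] = Y
Query 5: F[2] = G

Answer: Y Y O Y G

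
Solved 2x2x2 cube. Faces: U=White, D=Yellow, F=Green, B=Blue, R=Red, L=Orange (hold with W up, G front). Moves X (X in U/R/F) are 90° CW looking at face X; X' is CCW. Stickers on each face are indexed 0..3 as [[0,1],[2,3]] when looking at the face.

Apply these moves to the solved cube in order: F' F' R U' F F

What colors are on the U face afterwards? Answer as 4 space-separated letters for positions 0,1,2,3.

Answer: G G B W

Derivation:
After move 1 (F'): F=GGGG U=WWRR R=YRYR D=OOYY L=OWOW
After move 2 (F'): F=GGGG U=WWYY R=OROR D=WWYY L=OROR
After move 3 (R): R=OORR U=WGYG F=GWGY D=WBYB B=YBWB
After move 4 (U'): U=GGWY F=ORGY R=GWRR B=OOWB L=YBOR
After move 5 (F): F=GOYR U=GGRB R=WWYR D=RGYB L=YWOB
After move 6 (F): F=YGRO U=GGBW R=RWBR D=YWYB L=YROG
Query: U face = GGBW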